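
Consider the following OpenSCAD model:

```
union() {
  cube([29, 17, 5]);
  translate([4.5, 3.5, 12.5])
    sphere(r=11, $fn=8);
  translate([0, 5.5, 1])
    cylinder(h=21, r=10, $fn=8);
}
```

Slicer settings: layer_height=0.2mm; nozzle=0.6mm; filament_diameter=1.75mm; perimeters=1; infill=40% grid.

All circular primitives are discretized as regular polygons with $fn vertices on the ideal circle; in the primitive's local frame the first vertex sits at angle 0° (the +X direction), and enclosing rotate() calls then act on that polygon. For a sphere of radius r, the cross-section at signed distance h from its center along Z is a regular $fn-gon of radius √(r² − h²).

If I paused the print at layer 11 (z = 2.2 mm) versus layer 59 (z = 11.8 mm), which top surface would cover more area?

Layer 11 (z = 2.2): the cube (footprint 29×17) is included at this height (area 493.00 mm²); the r=11 sphere at (4.5, 3.5) slices to a regular 8-gon of circumradius 3.861 (√(r²−h²) with h=10.3 from center) (area = (8/2)·3.861²·sin(360°/8) = 42.17 mm²); the r=10 cylinder at (0, 5.5) gives a regular 8-gon of circumradius 10 (constant along its height) (area = (8/2)·10.000²·sin(360°/8) = 282.84 mm²); Taking the union: the regions partially overlap — summed areas 818.01 mm² minus the doubly-counted overlap 161.62 mm² gives 656.40 mm² — area = 656.40 mm². So its area = 656.40 mm². Layer 59 (z = 11.8): the cube is not intersected at this z (z outside [0, 5]); the sphere at (4.5, 3.5): section is a regular 8-gon, circumradius = √(r²−h²) = √(11²−0.7²) = 10.978 (area = (8/2)·10.978²·sin(360°/8) = 340.85 mm²); the cylinder at (0, 5.5): section is a regular 8-gon, circumradius r=10 (area = (8/2)·10.000²·sin(360°/8) = 282.84 mm²); Taking the union: the regions partially overlap — summed areas 623.70 mm² minus the doubly-counted overlap 212.47 mm² gives 411.23 mm² — area = 411.23 mm². So its area = 411.23 mm². Layer 11 is larger (656.40 vs 411.23 mm²).

layer 11 (z = 2.2 mm)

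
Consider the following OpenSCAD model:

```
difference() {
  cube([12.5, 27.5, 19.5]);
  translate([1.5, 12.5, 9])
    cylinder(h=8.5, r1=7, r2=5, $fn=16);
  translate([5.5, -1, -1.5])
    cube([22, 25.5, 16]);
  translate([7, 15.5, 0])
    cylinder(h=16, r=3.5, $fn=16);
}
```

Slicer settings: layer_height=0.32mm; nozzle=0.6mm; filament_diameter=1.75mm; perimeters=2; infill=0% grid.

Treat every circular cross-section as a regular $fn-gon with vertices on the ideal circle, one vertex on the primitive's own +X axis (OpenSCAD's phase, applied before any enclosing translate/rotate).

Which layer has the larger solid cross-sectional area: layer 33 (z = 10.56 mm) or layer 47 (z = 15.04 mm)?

Layer 33 (z = 10.56): the cube (footprint 12.5×27.5) is included at this height (area 343.75 mm²); the cone at (1.5, 12.5): at t=0.184 of its height the radius interpolates to r₁+(r₂−r₁)t = 6.633, giving a regular 16-gon of that circumradius (area = (16/2)·6.633²·sin(360°/16) = 134.69 mm²); the cube at (5.5, -1) (footprint 22×25.5) is included at this height (area 561.00 mm²); the cylinder at (7, 15.5): section is a regular 16-gon, circumradius r=3.5 (area = (16/2)·3.500²·sin(360°/16) = 37.50 mm²); After the difference (first − rest): starting from the 12.5×27.5 cube (343.75 mm²), the cone at (1.5, 12.5) partially overlaps it — only the 86.80 mm² overlap (of its 134.69 mm²) is removed, clipping the outline; the 22×25.5 cube at (5.5, -1) partially overlaps it — only the 153.03 mm² overlap (of its 561.00 mm²) is removed, clipping the outline; the r=3.5 cylinder at (7, 15.5) partially overlaps it — only the 0.36 mm² overlap (of its 37.50 mm²) is removed, clipping the outline — area = 103.56 mm². So its area = 103.56 mm². Layer 47 (z = 15.04): the 12.5×27.5 cube contributes its full rectangle (area 343.75 mm²); the cone at (1.5, 12.5) (r1=7→r2=5) has section circumradius 5.579 here — a regular 16-gon (area = (16/2)·5.579²·sin(360°/16) = 95.28 mm²); the cube at (5.5, -1) is not intersected at this z (z outside [-1.5, 14.5]); the r=3.5 cylinder at (7, 15.5) gives a regular 16-gon of circumradius 3.5 (constant along its height) (area = (16/2)·3.500²·sin(360°/16) = 37.50 mm²); Taking the first minus the rest: starting from the 12.5×27.5 cube (343.75 mm²), the cone at (1.5, 12.5) partially overlaps it — only the 63.93 mm² overlap (of its 95.28 mm²) is removed, clipping the outline; the r=3.5 cylinder at (7, 15.5) partially overlaps it — only the 26.07 mm² overlap (of its 37.50 mm²) is removed, clipping the outline — area = 253.75 mm². So its area = 253.75 mm². Layer 47 is larger (253.75 vs 103.56 mm²).

layer 47 (z = 15.04 mm)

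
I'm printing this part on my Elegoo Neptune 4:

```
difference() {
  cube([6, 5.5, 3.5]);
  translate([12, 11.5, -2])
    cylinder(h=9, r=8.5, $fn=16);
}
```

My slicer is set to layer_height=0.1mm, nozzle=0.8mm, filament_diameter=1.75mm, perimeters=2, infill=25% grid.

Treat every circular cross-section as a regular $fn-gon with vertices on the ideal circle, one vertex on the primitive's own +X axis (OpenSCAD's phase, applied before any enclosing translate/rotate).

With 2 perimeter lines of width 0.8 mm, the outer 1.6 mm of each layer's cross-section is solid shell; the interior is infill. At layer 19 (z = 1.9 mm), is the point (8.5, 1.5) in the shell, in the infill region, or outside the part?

At z = 1.9 mm: the 6×5.5 cube contributes its full rectangle; the cylinder at (12, 11.5): section is a regular 16-gon, circumradius r=8.5; Subtracting the remaining from the first: starting from the 6×5.5 cube, the r=8.5 cylinder at (12, 11.5) partially overlaps it — only the 0.00 mm² overlap (of its 221.19 mm²) is removed, clipping the outline — 1 connected region. Overall, the cross-section is a single solid region. The nearest boundary edge runs (6.00, 5.48)→(6.00, 0.00); distance from the point to it = 2.50 mm. The point is not inside any of the regions above, so it lies outside the cross-section (2.50 mm from the nearest boundary).

outside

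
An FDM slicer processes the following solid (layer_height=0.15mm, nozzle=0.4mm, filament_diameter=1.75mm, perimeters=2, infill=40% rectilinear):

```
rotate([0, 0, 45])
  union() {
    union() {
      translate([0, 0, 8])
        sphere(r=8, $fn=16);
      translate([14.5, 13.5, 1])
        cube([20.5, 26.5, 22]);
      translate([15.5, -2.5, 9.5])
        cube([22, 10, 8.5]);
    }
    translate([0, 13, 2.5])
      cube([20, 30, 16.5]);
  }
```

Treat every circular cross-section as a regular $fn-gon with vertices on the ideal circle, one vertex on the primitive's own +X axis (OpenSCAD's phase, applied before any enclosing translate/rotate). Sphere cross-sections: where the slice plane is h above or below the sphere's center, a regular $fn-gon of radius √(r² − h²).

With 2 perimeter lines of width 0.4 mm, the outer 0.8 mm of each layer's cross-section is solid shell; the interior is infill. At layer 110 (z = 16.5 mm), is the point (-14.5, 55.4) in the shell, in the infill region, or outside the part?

outside

At z = 16.5 mm: the sphere does not reach this height (|z−center|=8.500 > r=8); the cube at (14.5, 13.5) is present — its section is the full 20.5×26.5 rectangle; the cube at (15.5, -2.5) (footprint 22×10) is included at this height; Taking the union: the 2 present regions are separate (no shared area or edge), so areas and boundary lengths simply add and each stays a separate island — 2 connected regions; the cube at (0, 13) (footprint 20×30) is included at this height; Merging all regions: the regions partially overlap (shared area 145.75 mm²), so overlapping operands fuse into one piece — 2 connected regions; (rotated 45° about Z; rotation is an isometry so areas/perimeters/island counts are preserved). Overall, the cross-section has 2 separate islands. Undo the 45° rotation: the query point maps to (28.921, 49.427) in the un-rotated model frame. The nearest boundary edge runs (20.00, 40.00)→(35.00, 40.00); distance from the point to it = 9.43 mm. The point is not inside any of the regions above, so it lies outside the cross-section (9.43 mm from the nearest boundary).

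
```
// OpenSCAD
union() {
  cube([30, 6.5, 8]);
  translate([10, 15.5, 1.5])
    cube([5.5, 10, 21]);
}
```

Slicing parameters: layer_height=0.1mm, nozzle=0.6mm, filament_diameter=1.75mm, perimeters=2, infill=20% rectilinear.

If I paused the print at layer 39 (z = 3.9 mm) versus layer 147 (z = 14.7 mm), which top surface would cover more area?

layer 39 (z = 3.9 mm)

Layer 39 (z = 3.9): the cube (footprint 30×6.5) is included at this height (area 195.00 mm²); the cube at (10, 15.5) is present — its section is the full 5.5×10 rectangle (area 55.00 mm²); Combining (union): the 2 present regions are separate (no shared area or edge), so areas and boundary lengths simply add and each stays a separate island — area = 250.00 mm². So its area = 250.00 mm². Layer 147 (z = 14.7): the cube does not reach this height (z outside [0, 8]); the cube at (10, 15.5) (footprint 5.5×10) is included at this height (area 55.00 mm²); Merging all regions: only the 5.5×10 cube at (10, 15.5) is present, so the union is just that shape — area = 55.00 mm². So its area = 55.00 mm². Layer 39 is larger (250.00 vs 55.00 mm²).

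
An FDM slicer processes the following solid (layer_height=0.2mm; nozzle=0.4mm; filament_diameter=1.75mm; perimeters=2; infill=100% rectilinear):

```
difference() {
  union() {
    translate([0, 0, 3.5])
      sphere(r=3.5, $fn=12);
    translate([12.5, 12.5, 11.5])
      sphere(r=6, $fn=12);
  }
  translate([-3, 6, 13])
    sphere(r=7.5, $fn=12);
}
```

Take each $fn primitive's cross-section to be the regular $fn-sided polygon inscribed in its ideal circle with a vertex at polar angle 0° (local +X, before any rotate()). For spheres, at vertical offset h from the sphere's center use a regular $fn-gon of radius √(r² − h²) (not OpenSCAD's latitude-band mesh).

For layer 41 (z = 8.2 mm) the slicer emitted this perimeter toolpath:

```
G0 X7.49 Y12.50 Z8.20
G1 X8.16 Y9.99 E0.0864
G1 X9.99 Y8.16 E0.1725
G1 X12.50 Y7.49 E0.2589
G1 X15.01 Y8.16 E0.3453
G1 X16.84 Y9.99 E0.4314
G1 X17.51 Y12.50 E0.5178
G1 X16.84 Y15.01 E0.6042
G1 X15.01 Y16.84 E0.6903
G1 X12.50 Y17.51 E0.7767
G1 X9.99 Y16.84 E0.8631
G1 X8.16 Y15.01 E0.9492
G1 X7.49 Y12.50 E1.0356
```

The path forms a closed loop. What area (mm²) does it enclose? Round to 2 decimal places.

75.37 mm²

Apply the shoelace formula to the sequence of (X, Y) vertices; enclosed area = 75.37 mm².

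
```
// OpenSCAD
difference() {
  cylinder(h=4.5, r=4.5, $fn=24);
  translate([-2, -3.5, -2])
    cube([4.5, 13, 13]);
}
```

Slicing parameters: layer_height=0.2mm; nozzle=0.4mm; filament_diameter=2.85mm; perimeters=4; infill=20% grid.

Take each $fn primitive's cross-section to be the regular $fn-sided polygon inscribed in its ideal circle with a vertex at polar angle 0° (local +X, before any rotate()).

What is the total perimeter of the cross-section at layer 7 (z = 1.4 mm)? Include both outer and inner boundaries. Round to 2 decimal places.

At z = 1.4 mm: the r=4.5 cylinder gives a regular 24-gon of circumradius 4.5 (constant along its height) (perimeter = 2·24·4.500·sin(180°/24) = 28.19 mm); the cube at (-2, -3.5) (footprint 4.5×13) is included at this height (perimeter 35.00 mm); Subtracting the remaining from the first: starting from the r=4.5 cylinder, the 4.5×13 cube at (-2, -3.5) partially overlaps it — only the 34.96 mm² overlap (of its 58.50 mm²) is removed, clipping the outline — boundary = 42.66 mm. Overall, the cross-section is a single solid region. Total boundary length (outer) = 42.66 mm.

42.66 mm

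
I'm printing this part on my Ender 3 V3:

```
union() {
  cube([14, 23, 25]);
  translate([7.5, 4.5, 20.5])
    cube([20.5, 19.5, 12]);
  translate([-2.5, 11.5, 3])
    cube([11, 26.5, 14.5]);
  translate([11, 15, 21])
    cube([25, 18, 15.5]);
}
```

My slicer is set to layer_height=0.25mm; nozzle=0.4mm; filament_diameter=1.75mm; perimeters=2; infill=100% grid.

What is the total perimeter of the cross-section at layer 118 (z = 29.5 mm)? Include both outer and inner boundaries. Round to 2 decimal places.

At z = 29.5 mm: the cube does not reach this height (z outside [0, 25]); the cube at (7.5, 4.5) is present — its section is the full 20.5×19.5 rectangle (perimeter 80.00 mm); the cube at (-2.5, 11.5) is absent (z outside [3, 17.5]); the cube at (11, 15) (footprint 25×18) is included at this height (perimeter 86.00 mm); Taking the union: the regions partially overlap (shared area 153.00 mm²), so the edge portions inside another operand are dropped and the merged outline is re-measured after clipping — boundary = 114.00 mm. Overall, the cross-section is a single solid region. Total boundary length (outer) = 114.00 mm.

114.00 mm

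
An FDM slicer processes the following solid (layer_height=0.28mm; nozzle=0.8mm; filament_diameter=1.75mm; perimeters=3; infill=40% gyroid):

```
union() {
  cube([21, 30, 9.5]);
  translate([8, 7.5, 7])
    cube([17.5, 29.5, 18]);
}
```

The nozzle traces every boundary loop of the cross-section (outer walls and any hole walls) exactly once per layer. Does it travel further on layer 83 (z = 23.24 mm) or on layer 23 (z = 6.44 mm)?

layer 23 (z = 6.44 mm)

Layer 83 (z = 23.24): the cube does not reach this height (z outside [0, 9.5]); the 17.5×29.5 cube at (8, 7.5) contributes its full rectangle (perimeter 94.00 mm); Taking the union: only the 17.5×29.5 cube at (8, 7.5) is present, so the union is just that shape — boundary = 94.00 mm. So its perimeter = 94.00 mm. Layer 23 (z = 6.44): the 21×30 cube contributes its full rectangle (perimeter 102.00 mm); the cube at (8, 7.5) is absent (z outside [7, 25]); Combining (union): only the 21×30 cube is present, so the union is just that shape — boundary = 102.00 mm. So its perimeter = 102.00 mm. Layer 23 is larger (102.00 vs 94.00 mm).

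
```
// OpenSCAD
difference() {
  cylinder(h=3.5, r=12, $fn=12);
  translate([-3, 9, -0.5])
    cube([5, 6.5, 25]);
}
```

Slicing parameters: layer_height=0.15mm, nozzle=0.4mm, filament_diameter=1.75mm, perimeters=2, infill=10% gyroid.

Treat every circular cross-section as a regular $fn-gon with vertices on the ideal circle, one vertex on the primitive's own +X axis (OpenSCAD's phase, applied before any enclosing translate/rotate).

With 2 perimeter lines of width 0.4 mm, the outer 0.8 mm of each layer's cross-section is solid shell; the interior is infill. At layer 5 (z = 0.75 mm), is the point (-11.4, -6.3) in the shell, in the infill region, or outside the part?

At z = 0.75 mm: the r=12 cylinder contributes a regular 12-gon of circumradius 12; the 5×6.5 cube at (-3, 9) contributes its full rectangle; Taking the first minus the rest: starting from the r=12 cylinder, the 5×6.5 cube at (-3, 9) partially overlaps it — only the 13.26 mm² overlap (of its 32.50 mm²) is removed, clipping the outline — 1 connected region. Overall, the cross-section is a single solid region. The nearest boundary edge runs (-6.00, -10.39)→(-10.39, -6.00); distance from the point to it = 1.05 mm. The point is not inside any of the regions above, so it lies outside the cross-section (1.05 mm from the nearest boundary).

outside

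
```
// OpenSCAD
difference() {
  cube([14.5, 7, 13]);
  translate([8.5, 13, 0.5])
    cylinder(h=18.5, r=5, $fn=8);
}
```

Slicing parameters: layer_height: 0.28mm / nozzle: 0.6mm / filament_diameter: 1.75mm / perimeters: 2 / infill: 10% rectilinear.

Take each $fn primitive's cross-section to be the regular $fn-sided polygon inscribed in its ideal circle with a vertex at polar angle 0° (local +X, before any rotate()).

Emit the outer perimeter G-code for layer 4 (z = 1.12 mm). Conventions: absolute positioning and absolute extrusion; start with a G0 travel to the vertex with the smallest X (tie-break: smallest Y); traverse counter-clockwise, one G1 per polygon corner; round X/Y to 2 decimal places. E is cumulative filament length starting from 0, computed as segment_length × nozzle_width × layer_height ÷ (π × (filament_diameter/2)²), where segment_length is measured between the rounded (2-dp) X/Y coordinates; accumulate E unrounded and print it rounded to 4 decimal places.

G0 X0.00 Y0.00 Z1.12
G1 X14.50 Y0.00 E1.0128
G1 X14.50 Y7.00 E1.5017
G1 X0.00 Y7.00 E2.5145
G1 X0.00 Y0.00 E3.0034

At z = 1.12 mm: the cube is present — its section is the full 14.5×7 rectangle; the r=5 cylinder at (8.5, 13) contributes a regular 8-gon of circumradius 5; Subtracting the remaining from the first: starting from the 14.5×7 cube, the r=5 cylinder at (8.5, 13) misses the remaining region (no effect) — 1 connected region. The outline is a single polygon with 4 vertices. Extrusion per mm of travel: 0.6 × 0.28 / (π × 0.875²) = 0.069846. Accumulating E over each segment gives final E = 3.0034.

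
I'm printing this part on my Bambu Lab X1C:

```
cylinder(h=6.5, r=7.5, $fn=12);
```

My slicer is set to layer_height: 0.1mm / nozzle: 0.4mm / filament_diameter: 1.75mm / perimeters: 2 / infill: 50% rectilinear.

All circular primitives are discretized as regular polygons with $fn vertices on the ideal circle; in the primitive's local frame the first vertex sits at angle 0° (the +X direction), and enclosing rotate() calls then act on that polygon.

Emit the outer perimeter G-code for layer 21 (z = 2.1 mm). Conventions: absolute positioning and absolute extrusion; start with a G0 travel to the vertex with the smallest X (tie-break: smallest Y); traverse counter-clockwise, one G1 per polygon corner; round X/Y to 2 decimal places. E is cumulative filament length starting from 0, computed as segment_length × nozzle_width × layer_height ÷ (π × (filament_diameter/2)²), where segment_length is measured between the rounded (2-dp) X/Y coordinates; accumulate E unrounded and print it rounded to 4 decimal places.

G0 X-7.50 Y0.00 Z2.10
G1 X-6.50 Y-3.75 E0.0645
G1 X-3.75 Y-6.50 E0.1292
G1 X0.00 Y-7.50 E0.1938
G1 X3.75 Y-6.50 E0.2583
G1 X6.50 Y-3.75 E0.3230
G1 X7.50 Y0.00 E0.3875
G1 X6.50 Y3.75 E0.4521
G1 X3.75 Y6.50 E0.5167
G1 X0.00 Y7.50 E0.5813
G1 X-3.75 Y6.50 E0.6458
G1 X-6.50 Y3.75 E0.7105
G1 X-7.50 Y0.00 E0.7750

At z = 2.1 mm: the cylinder: section is a regular 12-gon, circumradius r=7.5. The outline is a single polygon with 12 vertices. Extrusion per mm of travel: 0.4 × 0.1 / (π × 0.875²) = 0.016630. Accumulating E over each segment gives final E = 0.7750.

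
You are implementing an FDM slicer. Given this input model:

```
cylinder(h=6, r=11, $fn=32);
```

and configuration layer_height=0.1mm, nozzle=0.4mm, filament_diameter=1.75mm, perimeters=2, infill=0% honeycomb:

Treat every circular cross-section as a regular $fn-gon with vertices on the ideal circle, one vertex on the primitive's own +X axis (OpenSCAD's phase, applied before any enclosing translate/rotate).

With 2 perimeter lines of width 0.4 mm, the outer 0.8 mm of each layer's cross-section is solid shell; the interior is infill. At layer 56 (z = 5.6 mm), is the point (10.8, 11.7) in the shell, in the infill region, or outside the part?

At z = 5.6 mm: the r=11 cylinder contributes a regular 32-gon of circumradius 11. Overall, the cross-section is a single solid region. The nearest boundary edge runs (7.78, 7.78)→(6.11, 9.15); distance from the point to it = 4.95 mm. The point is not inside any of the regions above, so it lies outside the cross-section (4.95 mm from the nearest boundary).

outside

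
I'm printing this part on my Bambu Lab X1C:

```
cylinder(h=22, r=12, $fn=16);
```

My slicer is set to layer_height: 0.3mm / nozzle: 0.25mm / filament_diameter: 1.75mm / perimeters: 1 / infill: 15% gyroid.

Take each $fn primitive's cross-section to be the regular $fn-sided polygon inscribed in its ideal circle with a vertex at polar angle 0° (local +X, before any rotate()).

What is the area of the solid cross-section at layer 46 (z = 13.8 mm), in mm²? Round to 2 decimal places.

440.85 mm²

At z = 13.8 mm: the r=12 cylinder gives a regular 16-gon of circumradius 12 (constant along its height) (area = (16/2)·12.000²·sin(360°/16) = 440.85 mm²). Overall, the cross-section is a single solid region. Net area = 440.85 mm².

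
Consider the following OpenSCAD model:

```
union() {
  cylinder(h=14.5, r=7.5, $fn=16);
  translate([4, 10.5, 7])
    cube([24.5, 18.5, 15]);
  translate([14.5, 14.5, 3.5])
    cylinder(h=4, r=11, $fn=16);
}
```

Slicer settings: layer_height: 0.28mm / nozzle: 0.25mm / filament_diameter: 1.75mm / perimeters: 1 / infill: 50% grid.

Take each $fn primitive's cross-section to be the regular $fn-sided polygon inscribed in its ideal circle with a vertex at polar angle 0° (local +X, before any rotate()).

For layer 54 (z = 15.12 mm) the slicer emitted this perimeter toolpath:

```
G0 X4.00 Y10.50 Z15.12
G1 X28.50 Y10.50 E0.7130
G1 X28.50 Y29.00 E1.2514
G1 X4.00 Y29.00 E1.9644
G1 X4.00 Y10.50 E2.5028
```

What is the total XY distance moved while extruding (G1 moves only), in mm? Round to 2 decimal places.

Sum the Euclidean lengths of each G1 segment: total = 86.00 mm.

86.00 mm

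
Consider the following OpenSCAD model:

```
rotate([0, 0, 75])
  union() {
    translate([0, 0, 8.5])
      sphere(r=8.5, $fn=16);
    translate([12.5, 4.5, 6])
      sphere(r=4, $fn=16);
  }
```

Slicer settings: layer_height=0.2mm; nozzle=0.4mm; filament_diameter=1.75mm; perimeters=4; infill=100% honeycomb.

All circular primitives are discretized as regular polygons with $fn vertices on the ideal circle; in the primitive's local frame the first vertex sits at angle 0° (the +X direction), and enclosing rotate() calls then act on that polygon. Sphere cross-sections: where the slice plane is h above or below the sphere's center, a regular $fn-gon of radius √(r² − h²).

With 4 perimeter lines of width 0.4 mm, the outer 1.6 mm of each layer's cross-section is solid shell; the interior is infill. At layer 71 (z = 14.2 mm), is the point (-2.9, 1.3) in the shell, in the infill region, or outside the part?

At z = 14.2 mm: the r=8.5 sphere contributes a regular 16-gon of circumradius √(8.5²−5.7²) = 6.306; the sphere at (12.5, 4.5) does not reach this height (|z−center|=8.200 > r=4); Combining (union): only the r=8.5 sphere is present, so the union is just that shape — 1 connected region; (whole slice rotated 75° about Z — lengths, areas and connectivity unchanged). Overall, the cross-section is a single solid region. Undo the 75° rotation: the query point maps to (0.505, 3.138) in the un-rotated model frame. The nearest boundary edge runs (2.41, 5.83)→(0.00, 6.31); distance from the point to it = 3.01 mm. The point is inside the cross-section and 3.01 mm from the nearest boundary — more than the 1.6 mm shell width (4 × 0.4), so it's in the infill interior.

infill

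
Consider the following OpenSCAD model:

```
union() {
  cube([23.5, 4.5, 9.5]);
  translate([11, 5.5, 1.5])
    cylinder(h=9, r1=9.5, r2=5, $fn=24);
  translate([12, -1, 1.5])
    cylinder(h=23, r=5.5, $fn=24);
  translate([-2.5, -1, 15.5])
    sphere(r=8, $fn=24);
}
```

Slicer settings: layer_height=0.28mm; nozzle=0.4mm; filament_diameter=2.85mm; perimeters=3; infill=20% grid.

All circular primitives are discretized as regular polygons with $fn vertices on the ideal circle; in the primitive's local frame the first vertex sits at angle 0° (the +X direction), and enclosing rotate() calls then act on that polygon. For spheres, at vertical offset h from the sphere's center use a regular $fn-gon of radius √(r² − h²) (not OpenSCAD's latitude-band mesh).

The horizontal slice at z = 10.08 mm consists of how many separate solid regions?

2

At z = 10.08 mm: the cube is absent (z outside [0, 9.5]); the cone at (11, 5.5): at t=0.953 of its height the radius interpolates to r₁+(r₂−r₁)t = 5.210, giving a regular 24-gon of that circumradius; the r=5.5 cylinder at (12, -1) contributes a regular 24-gon of circumradius 5.5; the r=8 sphere at (-2.5, -1) contributes a regular 24-gon of circumradius √(8²−5.42²) = 5.884; Merging all regions: the regions partially overlap (shared area 23.76 mm²), so overlapping operands fuse into one piece — 2 connected regions. The result has 2 disconnected regions.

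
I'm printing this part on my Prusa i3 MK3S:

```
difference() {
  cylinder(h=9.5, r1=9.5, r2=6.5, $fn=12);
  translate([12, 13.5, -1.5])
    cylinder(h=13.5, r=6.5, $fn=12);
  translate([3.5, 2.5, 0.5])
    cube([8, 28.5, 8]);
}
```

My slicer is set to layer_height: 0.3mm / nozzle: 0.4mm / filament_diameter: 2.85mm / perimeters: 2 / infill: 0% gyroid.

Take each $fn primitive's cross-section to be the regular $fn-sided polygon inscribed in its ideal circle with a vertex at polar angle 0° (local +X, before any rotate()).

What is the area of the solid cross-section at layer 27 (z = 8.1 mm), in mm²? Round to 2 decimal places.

138.86 mm²

At z = 8.1 mm: the cone contributes a regular 12-gon of circumradius 6.942 (interpolated between r1=9.5 and r2=6.5 at t=0.853) (area = (12/2)·6.942²·sin(360°/12) = 144.58 mm²); the r=6.5 cylinder at (12, 13.5) gives a regular 12-gon of circumradius 6.5 (constant along its height) (area = (12/2)·6.500²·sin(360°/12) = 126.75 mm²); the cube at (3.5, 2.5) is present — its section is the full 8×28.5 rectangle (area 228.00 mm²); Subtracting the remaining from the first: starting from the cone (144.58 mm²), the r=6.5 cylinder at (12, 13.5) misses the remaining region (no effect); the 8×28.5 cube at (3.5, 2.5) partially overlaps it — only the 5.72 mm² overlap (of its 228.00 mm²) is removed, clipping the outline — area = 138.86 mm². Overall, the cross-section is a single solid region. Net area = 138.86 mm².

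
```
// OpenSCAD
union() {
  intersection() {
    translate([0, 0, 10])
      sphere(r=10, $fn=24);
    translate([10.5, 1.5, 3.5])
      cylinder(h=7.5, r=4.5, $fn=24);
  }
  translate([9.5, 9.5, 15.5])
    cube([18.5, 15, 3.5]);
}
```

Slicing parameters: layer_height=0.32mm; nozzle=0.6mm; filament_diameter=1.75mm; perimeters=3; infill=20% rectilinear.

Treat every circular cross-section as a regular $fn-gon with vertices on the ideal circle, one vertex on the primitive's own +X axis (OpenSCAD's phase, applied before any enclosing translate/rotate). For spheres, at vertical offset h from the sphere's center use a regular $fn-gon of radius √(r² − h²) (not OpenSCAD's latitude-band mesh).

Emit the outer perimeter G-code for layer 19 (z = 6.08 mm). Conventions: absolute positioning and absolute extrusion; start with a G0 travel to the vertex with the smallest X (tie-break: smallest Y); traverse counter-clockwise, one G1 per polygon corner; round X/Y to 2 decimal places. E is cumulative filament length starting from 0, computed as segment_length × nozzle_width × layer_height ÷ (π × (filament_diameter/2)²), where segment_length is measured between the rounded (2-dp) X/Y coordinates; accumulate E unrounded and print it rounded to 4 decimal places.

G0 X6.00 Y1.50 Z6.08
G1 X6.15 Y0.34 E0.0934
G1 X6.60 Y-0.75 E0.1875
G1 X7.32 Y-1.68 E0.2814
G1 X8.25 Y-2.40 E0.3753
G1 X8.79 Y-2.62 E0.4218
G1 X8.89 Y-2.38 E0.4426
G1 X9.20 Y0.00 E0.6342
G1 X8.89 Y2.38 E0.8257
G1 X7.97 Y4.60 E1.0176
G1 X7.69 Y4.97 E1.0546
G1 X7.32 Y4.68 E1.0921
G1 X6.60 Y3.75 E1.1860
G1 X6.15 Y2.66 E1.2801
G1 X6.00 Y1.50 E1.3735

At z = 6.08 mm: the sphere: section is a regular 24-gon, circumradius = √(r²−h²) = √(10²−3.92²) = 9.200; the r=4.5 cylinder at (10.5, 1.5) contributes a regular 24-gon of circumradius 4.5; Keeping only the common overlap: the r=4.5 cylinder at (10.5, 1.5) partially overlaps the r=10 sphere; clipping to the common part keeps 16.17 mm² — 1 connected region; the cube at (9.5, 9.5) does not reach this height (z outside [15.5, 19]); Taking the union: only that combined region is present, so the union is just that shape — 1 connected region. The outline is a single polygon with 14 vertices. Extrusion per mm of travel: 0.6 × 0.32 / (π × 0.875²) = 0.079824. Accumulating E over each segment gives final E = 1.3735.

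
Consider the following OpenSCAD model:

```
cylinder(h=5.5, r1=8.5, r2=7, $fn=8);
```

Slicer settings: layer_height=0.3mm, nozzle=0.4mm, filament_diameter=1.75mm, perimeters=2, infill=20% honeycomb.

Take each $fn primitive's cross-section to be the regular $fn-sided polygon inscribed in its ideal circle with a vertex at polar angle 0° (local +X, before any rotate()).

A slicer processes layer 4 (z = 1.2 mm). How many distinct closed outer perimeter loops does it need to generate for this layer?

At z = 1.2 mm: the cone: at t=0.218 of its height the radius interpolates to r₁+(r₂−r₁)t = 8.173, giving a regular 8-gon of that circumradius. The result has 1 disconnected region.

1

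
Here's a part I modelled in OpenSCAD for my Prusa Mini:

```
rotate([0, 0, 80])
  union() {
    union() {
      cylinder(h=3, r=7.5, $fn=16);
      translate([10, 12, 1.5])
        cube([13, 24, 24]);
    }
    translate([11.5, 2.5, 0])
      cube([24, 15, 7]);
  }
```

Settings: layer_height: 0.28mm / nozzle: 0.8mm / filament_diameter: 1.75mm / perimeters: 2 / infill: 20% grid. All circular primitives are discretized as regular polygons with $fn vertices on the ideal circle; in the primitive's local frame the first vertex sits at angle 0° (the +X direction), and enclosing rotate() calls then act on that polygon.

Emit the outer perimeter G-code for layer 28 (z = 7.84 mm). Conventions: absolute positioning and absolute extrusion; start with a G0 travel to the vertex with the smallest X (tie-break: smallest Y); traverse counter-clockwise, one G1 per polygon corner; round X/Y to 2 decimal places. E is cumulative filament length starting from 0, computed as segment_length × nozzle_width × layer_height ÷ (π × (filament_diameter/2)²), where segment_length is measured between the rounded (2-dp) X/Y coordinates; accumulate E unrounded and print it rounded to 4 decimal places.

At z = 7.84 mm: the cylinder is not intersected at this z (z outside [0, 3]); the 13×24 cube at (10, 12) contributes its full rectangle; Taking the union: only the 13×24 cube at (10, 12) is present, so the union is just that shape — 1 connected region; the cube at (11.5, 2.5) does not reach this height (z outside [0, 7]); Merging all regions: only that combined region is present, so the union is just that shape — 1 connected region; (rotated 80° about Z; rotation is an isometry so areas/perimeters/island counts are preserved). The outline is a single polygon with 4 vertices. Extrusion per mm of travel: 0.8 × 0.28 / (π × 0.875²) = 0.093128. Accumulating E over each segment gives final E = 6.8920.

G0 X-33.72 Y16.10 Z7.84
G1 X-10.08 Y11.93 E2.2355
G1 X-7.82 Y24.73 E3.4460
G1 X-31.46 Y28.90 E5.6816
G1 X-33.72 Y16.10 E6.8920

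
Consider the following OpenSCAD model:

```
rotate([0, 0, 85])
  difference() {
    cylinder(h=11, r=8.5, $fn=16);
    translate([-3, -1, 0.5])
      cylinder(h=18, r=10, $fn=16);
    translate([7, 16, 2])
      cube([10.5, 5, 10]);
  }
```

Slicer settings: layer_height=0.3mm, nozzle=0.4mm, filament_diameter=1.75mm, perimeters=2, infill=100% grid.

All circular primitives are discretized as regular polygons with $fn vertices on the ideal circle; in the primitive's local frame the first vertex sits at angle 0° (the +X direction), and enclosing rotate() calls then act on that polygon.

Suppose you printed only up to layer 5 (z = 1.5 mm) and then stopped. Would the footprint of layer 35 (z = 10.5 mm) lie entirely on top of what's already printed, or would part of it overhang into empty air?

Compare the two slices. At z = 1.5: the r=8.5 cylinder gives a regular 16-gon of circumradius 8.5 (constant along its height) (area = (16/2)·8.500²·sin(360°/16) = 221.19 mm²); the r=10 cylinder at (-3, -1) contributes a regular 16-gon of circumradius 10 (area = (16/2)·10.000²·sin(360°/16) = 306.15 mm²); the cube at (7, 16) is not intersected at this z (z outside [2, 12]); After the difference (first − rest): starting from the r=8.5 cylinder (221.19 mm²), the r=10 cylinder at (-3, -1) partially overlaps it — only the 199.66 mm² overlap (of its 306.15 mm²) is removed, clipping the outline — area = 21.53 mm²; (whole slice rotated 85° about Z — lengths, areas and connectivity unchanged). At z = 10.5: the cylinder: section is a regular 16-gon, circumradius r=8.5 (area = (16/2)·8.500²·sin(360°/16) = 221.19 mm²); the r=10 cylinder at (-3, -1) gives a regular 16-gon of circumradius 10 (constant along its height) (area = (16/2)·10.000²·sin(360°/16) = 306.15 mm²); the 10.5×5 cube at (7, 16) contributes its full rectangle (area 52.50 mm²); Taking the first minus the rest: starting from the r=8.5 cylinder (221.19 mm²), the r=10 cylinder at (-3, -1) partially overlaps it — only the 199.66 mm² overlap (of its 306.15 mm²) is removed, clipping the outline; the 10.5×5 cube at (7, 16) misses the remaining region (no effect) — area = 21.53 mm²; (whole slice rotated 85° about Z — lengths, areas and connectivity unchanged). Checking containment: the cross-section at z = 10.5 is a subset of the cross-section at z = 1.5.

entirely on top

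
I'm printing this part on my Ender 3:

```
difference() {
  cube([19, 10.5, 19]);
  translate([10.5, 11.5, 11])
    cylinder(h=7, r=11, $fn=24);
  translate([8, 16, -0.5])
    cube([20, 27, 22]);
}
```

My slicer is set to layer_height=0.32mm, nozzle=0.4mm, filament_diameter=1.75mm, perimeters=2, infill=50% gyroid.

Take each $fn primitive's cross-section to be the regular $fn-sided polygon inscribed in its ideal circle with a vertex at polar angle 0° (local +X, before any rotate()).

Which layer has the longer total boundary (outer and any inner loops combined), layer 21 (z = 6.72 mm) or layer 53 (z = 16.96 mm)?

Layer 21 (z = 6.72): the cube (footprint 19×10.5) is included at this height (perimeter 59.00 mm); the cylinder at (10.5, 11.5) does not reach this height (z outside [11, 18]); the cube at (8, 16) (footprint 20×27) is included at this height (perimeter 94.00 mm); After the difference (first − rest): starting from the 19×10.5 cube, the 20×27 cube at (8, 16) misses the remaining region (no effect) — boundary = 59.00 mm. So its perimeter = 59.00 mm. Layer 53 (z = 16.96): the cube is present — its section is the full 19×10.5 rectangle (perimeter 59.00 mm); the cylinder at (10.5, 11.5): section is a regular 24-gon, circumradius r=11 (perimeter = 2·24·11.000·sin(180°/24) = 68.92 mm); the cube at (8, 16) (footprint 20×27) is included at this height (perimeter 94.00 mm); Taking the first minus the rest: starting from the 19×10.5 cube, the r=11 cylinder at (10.5, 11.5) partially overlaps it — only the 156.54 mm² overlap (of its 375.81 mm²) is removed, clipping the outline; the 20×27 cube at (8, 16) misses the remaining region (no effect) — boundary = 55.84 mm. So its perimeter = 55.84 mm. Layer 21 is larger (59.00 vs 55.84 mm).

layer 21 (z = 6.72 mm)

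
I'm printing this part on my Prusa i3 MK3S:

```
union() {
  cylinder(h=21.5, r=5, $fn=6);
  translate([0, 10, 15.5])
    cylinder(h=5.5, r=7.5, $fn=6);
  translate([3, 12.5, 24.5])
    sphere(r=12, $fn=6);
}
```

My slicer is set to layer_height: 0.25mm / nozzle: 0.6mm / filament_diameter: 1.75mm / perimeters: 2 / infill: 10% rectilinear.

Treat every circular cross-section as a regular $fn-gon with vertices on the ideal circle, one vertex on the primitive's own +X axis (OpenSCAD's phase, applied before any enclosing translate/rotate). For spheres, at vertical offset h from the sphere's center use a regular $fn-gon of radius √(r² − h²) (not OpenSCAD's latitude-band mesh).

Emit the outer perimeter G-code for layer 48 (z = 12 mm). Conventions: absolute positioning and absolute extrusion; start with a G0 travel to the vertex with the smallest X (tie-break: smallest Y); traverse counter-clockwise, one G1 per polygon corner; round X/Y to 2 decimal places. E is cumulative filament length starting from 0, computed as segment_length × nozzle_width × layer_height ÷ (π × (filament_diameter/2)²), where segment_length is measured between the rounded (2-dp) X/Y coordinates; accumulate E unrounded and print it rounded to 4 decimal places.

G0 X-5.00 Y0.00 Z12.00
G1 X-2.50 Y-4.33 E0.3118
G1 X2.50 Y-4.33 E0.6236
G1 X5.00 Y0.00 E0.9354
G1 X2.50 Y4.33 E1.2472
G1 X-2.50 Y4.33 E1.5590
G1 X-5.00 Y0.00 E1.8709

At z = 12 mm: the r=5 cylinder gives a regular 6-gon of circumradius 5 (constant along its height); the cylinder at (0, 10) does not reach this height (z outside [15.5, 21]); the sphere at (3, 12.5) is not intersected at this z (|z−center|=12.500 > r=12); Merging all regions: only the r=5 cylinder is present, so the union is just that shape — 1 connected region. The outline is a single polygon with 6 vertices. Extrusion per mm of travel: 0.6 × 0.25 / (π × 0.875²) = 0.062363. Accumulating E over each segment gives final E = 1.8709.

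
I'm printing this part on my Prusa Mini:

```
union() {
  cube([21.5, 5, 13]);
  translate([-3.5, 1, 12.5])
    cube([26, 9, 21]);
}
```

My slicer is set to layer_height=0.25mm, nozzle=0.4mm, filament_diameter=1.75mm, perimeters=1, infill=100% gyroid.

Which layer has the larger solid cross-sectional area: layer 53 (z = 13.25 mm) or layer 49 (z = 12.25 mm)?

Layer 53 (z = 13.25): the cube is absent (z outside [0, 13]); the cube at (-3.5, 1) (footprint 26×9) is included at this height (area 234.00 mm²); Taking the union: only the 26×9 cube at (-3.5, 1) is present, so the union is just that shape — area = 234.00 mm². So its area = 234.00 mm². Layer 49 (z = 12.25): the cube is present — its section is the full 21.5×5 rectangle (area 107.50 mm²); the cube at (-3.5, 1) is not intersected at this z (z outside [12.5, 33.5]); Taking the union: only the 21.5×5 cube is present, so the union is just that shape — area = 107.50 mm². So its area = 107.50 mm². Layer 53 is larger (234.00 vs 107.50 mm²).

layer 53 (z = 13.25 mm)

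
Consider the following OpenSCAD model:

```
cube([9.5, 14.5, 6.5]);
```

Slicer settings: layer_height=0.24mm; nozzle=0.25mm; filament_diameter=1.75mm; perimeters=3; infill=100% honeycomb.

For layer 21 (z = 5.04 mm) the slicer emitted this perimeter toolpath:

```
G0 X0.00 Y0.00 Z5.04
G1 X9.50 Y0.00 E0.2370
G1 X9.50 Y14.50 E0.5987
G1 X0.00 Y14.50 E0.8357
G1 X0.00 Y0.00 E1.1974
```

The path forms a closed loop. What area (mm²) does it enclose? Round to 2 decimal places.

137.75 mm²

Apply the shoelace formula to the sequence of (X, Y) vertices; enclosed area = 137.75 mm².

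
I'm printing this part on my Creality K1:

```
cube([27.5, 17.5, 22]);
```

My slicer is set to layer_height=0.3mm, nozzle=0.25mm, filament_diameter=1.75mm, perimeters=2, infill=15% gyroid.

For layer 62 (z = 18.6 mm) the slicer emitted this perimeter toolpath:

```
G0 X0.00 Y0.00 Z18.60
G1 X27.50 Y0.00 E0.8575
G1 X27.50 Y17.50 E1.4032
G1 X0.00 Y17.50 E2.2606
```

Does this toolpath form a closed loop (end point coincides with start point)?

Start point (G0): (0.00, 0.00). End point (last G1): the path does not return to the start — open.

no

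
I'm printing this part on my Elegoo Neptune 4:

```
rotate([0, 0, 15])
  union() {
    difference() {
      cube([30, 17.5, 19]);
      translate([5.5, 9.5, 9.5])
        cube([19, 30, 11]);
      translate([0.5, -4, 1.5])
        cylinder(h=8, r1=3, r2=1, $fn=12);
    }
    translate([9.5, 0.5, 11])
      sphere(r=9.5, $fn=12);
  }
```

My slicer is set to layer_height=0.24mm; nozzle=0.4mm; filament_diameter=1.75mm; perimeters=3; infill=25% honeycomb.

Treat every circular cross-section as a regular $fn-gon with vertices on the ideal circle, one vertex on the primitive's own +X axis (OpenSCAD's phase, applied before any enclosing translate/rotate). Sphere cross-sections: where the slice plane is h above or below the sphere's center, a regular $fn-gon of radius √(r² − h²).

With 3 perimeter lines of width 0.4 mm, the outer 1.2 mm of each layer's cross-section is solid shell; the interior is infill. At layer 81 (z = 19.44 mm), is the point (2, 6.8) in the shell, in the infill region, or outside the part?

outside

At z = 19.44 mm: the cube does not reach this height (z outside [0, 19]); the cube at (5.5, 9.5) (footprint 19×30) is included at this height; the cone at (0.5, -4) is not intersected at this z (z outside [1.5, 9.5]); After the difference (first − rest): the first operand is absent here, so nothing remains; the r=9.5 sphere at (9.5, 0.5) contributes a regular 12-gon of circumradius √(9.5²−8.44²) = 4.361; Taking the union: only the r=9.5 sphere at (9.5, 0.5) is present, so the union is just that shape — 1 connected region; (rotated 15° about Z; rotation is an isometry so areas/perimeters/island counts are preserved). Overall, the cross-section is a single solid region. Undo the 15° rotation: the query point maps to (3.692, 6.051) in the un-rotated model frame. The nearest boundary edge runs (7.32, 4.28)→(5.72, 2.68); distance from the point to it = 3.82 mm. The point is not inside any of the regions above, so it lies outside the cross-section (3.82 mm from the nearest boundary).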